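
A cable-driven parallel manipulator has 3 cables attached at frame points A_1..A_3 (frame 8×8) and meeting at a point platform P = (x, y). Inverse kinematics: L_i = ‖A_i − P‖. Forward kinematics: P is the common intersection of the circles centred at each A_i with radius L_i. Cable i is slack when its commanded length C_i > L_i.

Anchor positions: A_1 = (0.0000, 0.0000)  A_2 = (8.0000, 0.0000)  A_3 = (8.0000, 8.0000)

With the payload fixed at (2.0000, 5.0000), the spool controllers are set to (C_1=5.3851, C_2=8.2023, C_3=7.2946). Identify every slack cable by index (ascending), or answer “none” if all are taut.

cable 1: √((-2.0000)²+(-5.0000)²)=5.3852, C_1=5.3851: taut
cable 2: √((6.0000)²+(-5.0000)²)=7.8102, C_2=8.2023: slack
cable 3: √((6.0000)²+(3.0000)²)=6.7082, C_3=7.2946: slack

2, 3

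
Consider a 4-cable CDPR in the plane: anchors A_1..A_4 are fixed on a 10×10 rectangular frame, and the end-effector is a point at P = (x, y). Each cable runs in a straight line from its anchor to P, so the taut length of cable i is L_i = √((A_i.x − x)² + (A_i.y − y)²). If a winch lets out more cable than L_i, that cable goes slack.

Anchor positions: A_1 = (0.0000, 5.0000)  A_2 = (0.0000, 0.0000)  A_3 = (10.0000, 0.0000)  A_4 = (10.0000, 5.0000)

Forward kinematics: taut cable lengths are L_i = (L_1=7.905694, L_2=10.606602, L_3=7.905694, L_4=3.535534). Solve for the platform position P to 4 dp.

(7.5000, 7.5000)

expand ‖A_i−P‖²=L_i² and subtract eq 1 (c_i ≔ ‖A_i‖²−L_i²)
c_1 = 0.0000+25.0000−62.5000 = -37.5000
eq1−eq2 → [0.0000  10.0000]·P = 75.0000
eq1−eq3 → [-20.0000  10.0000]·P = -75.0000
eq1−eq4 → [-20.0000  0.0000]·P = -150.0000
2×2 solve → P = (7.5000, 7.5000)
check cable 4: ‖A_4−P‖² = 12.5000 ≈ L_4² = 12.5000 ✓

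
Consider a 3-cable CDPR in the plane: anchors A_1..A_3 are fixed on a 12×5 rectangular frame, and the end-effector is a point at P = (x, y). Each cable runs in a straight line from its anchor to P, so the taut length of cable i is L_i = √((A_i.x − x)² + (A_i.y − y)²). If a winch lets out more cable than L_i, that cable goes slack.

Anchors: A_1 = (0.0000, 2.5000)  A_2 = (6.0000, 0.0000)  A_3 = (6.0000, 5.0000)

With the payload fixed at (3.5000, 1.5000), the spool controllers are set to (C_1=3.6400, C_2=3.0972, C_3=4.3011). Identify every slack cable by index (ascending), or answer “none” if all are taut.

i=1: geometric 3.6401 vs commanded 3.6400 ⇒ taut
i=2: geometric 2.9155 vs commanded 3.0972 ⇒ slack
i=3: geometric 4.3012 vs commanded 4.3011 ⇒ taut

2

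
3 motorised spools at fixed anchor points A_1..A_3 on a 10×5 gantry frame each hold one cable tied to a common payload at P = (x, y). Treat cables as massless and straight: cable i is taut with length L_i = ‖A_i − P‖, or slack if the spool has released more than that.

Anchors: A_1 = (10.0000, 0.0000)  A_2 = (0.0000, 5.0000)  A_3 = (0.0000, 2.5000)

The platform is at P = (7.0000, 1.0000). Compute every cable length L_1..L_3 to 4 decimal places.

L_1: Δ = A_1−P = (3.0000, -1.0000) → ‖Δ‖ = √10.0000 = 3.1623
L_2: Δ = A_2−P = (-7.0000, 4.0000) → ‖Δ‖ = √65.0000 = 8.0623
L_3: Δ = A_3−P = (-7.0000, 1.5000) → ‖Δ‖ = √51.2500 = 7.1589

(3.1623, 8.0623, 7.1589)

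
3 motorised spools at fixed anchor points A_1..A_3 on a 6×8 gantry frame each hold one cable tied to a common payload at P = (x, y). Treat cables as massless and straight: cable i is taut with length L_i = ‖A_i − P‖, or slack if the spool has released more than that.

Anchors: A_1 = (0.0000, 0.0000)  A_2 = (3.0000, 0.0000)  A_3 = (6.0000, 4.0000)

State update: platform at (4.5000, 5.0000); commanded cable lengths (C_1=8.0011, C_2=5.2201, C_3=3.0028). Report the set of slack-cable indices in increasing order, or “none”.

1, 3

i=1: geometric 6.7268 vs commanded 8.0011 ⇒ slack
i=2: geometric 5.2202 vs commanded 5.2201 ⇒ taut
i=3: geometric 1.8028 vs commanded 3.0028 ⇒ slack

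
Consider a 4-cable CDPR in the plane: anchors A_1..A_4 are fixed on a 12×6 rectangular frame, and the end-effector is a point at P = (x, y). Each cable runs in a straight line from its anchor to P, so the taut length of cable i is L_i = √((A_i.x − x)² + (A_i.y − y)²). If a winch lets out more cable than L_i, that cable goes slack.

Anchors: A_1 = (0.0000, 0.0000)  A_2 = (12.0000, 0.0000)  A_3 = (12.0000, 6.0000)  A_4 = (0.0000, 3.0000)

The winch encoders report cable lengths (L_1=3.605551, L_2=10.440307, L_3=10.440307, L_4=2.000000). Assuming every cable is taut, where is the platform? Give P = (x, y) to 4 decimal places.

circle eqns → linear via eq_j − eq_1; set c_j = A_j·A_j − L_j²
c_1 = 0.0000+0.0000−13.0000 = -13.0000
-24.0000·x + 0.0000·y = c_1−c_2 = -48.0000
-24.0000·x − 12.0000·y = c_1−c_3 = -84.0000
0.0000·x − 6.0000·y = c_1−c_4 = -18.0000
solve first two rows → x=2.0000, y=3.0000
check cable 4: ‖A_4−P‖² = 4.0000 ≈ L_4² = 4.0000 ✓

(2.0000, 3.0000)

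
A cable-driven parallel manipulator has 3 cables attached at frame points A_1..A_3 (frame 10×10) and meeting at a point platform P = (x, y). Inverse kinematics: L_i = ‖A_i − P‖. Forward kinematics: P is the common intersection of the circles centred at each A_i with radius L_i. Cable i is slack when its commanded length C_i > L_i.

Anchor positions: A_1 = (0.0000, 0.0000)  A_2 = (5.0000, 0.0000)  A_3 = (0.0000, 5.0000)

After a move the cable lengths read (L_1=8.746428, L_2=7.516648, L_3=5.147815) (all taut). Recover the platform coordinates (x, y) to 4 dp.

circle eqns → linear via eq_j − eq_1; set k_j = A_j·A_j − L_j²
k_1 = 0.0000+0.0000−76.5000 = -76.5000
-10.0000·x + 0.0000·y = k_1−k_2 = -45.0000
0.0000·x − 10.0000·y = k_1−k_3 = -75.0000
solve first two rows → x=4.5000, y=7.5000

(4.5000, 7.5000)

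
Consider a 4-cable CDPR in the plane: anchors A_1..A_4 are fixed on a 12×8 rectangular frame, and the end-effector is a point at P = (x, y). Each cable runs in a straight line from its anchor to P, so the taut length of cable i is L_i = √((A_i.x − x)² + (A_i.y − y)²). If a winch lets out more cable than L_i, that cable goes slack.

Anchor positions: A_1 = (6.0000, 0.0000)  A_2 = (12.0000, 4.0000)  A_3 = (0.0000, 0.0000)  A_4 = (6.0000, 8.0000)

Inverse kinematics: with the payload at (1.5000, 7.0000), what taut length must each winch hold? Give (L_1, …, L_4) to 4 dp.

cable 1: Δx=4.5000, Δy=-7.0000; L_1 = √(Δx²+Δy²) = 8.3217
cable 2: Δx=10.5000, Δy=-3.0000; L_2 = √(Δx²+Δy²) = 10.9202
cable 3: Δx=-1.5000, Δy=-7.0000; L_3 = √(Δx²+Δy²) = 7.1589
cable 4: Δx=4.5000, Δy=1.0000; L_4 = √(Δx²+Δy²) = 4.6098

(8.3217, 10.9202, 7.1589, 4.6098)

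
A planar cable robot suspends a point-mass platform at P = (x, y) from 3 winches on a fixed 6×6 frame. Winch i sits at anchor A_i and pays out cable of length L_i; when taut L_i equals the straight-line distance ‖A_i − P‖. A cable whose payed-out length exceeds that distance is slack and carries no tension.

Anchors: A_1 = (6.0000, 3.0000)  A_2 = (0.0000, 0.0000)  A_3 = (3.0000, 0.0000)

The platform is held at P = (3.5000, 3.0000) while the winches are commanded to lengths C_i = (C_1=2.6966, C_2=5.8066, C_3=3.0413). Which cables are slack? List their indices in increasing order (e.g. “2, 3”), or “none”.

1, 2

cable 1: L_1 = ‖A_1−P‖ = 2.5000;  C_1 = 2.6966 → slack
cable 2: L_2 = ‖A_2−P‖ = 4.6098;  C_2 = 5.8066 → slack
cable 3: L_3 = ‖A_3−P‖ = 3.0414;  C_3 = 3.0413 → taut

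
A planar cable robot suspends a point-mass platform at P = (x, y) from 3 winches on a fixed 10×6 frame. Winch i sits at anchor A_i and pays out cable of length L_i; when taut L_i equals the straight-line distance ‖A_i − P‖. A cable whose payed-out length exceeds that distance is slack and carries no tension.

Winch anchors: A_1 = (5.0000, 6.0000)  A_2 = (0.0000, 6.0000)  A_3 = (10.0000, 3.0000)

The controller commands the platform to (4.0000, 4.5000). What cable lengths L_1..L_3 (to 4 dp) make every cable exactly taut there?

L_1: Δ = A_1−P = (1.0000, 1.5000) → ‖Δ‖ = √3.2500 = 1.8028
L_2: Δ = A_2−P = (-4.0000, 1.5000) → ‖Δ‖ = √18.2500 = 4.2720
L_3: Δ = A_3−P = (6.0000, -1.5000) → ‖Δ‖ = √38.2500 = 6.1847

(1.8028, 4.2720, 6.1847)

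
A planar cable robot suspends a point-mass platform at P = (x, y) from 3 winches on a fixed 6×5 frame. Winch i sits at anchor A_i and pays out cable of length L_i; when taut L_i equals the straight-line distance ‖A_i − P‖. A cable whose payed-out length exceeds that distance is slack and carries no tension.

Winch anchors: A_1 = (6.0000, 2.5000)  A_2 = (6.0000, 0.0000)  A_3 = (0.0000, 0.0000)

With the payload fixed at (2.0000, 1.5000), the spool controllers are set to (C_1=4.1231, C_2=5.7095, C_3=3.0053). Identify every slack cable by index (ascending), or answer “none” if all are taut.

2, 3

i=1: geometric 4.1231 vs commanded 4.1231 ⇒ taut
i=2: geometric 4.2720 vs commanded 5.7095 ⇒ slack
i=3: geometric 2.5000 vs commanded 3.0053 ⇒ slack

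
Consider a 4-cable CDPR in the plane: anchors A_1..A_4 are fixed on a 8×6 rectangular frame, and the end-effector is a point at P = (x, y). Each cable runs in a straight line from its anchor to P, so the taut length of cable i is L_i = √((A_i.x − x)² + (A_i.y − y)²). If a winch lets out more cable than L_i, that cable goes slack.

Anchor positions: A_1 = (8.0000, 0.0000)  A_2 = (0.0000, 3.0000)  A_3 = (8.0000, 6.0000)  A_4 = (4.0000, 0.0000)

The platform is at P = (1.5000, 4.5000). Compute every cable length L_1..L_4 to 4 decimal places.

(7.9057, 2.1213, 6.6708, 5.1478)

L_1 = √((8.0000−1.5000)² + (0.0000−4.5000)²) = 7.9057
L_2 = √((0.0000−1.5000)² + (3.0000−4.5000)²) = 2.1213
L_3 = √((8.0000−1.5000)² + (6.0000−4.5000)²) = 6.6708
L_4 = √((4.0000−1.5000)² + (0.0000−4.5000)²) = 5.1478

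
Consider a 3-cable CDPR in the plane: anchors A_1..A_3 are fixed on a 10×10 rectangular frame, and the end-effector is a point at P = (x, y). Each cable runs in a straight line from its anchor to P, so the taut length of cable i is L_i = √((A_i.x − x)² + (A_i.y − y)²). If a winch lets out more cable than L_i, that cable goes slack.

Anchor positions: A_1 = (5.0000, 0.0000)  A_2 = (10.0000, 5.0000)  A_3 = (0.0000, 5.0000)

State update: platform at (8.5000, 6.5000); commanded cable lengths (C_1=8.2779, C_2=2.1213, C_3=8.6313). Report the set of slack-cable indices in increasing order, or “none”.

cable 1: L_1 = ‖A_1−P‖ = 7.3824;  C_1 = 8.2779 → slack
cable 2: L_2 = ‖A_2−P‖ = 2.1213;  C_2 = 2.1213 → taut
cable 3: L_3 = ‖A_3−P‖ = 8.6313;  C_3 = 8.6313 → taut

1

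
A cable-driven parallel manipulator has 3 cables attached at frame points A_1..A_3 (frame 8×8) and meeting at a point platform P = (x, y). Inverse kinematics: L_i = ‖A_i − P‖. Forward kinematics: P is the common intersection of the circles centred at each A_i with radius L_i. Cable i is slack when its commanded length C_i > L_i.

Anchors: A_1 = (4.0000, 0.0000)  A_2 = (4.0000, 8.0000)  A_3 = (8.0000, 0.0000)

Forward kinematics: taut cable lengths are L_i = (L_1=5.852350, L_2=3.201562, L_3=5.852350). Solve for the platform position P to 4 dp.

circle eqns → linear via eq_j − eq_1; set c_j = A_j·A_j − L_j²
c_1 = 16.0000+0.0000−34.2500 = -18.2500
0.0000·x − 16.0000·y = c_1−c_2 = -88.0000
-8.0000·x + 0.0000·y = c_1−c_3 = -48.0000
solve first two rows → x=6.0000, y=5.5000

(6.0000, 5.5000)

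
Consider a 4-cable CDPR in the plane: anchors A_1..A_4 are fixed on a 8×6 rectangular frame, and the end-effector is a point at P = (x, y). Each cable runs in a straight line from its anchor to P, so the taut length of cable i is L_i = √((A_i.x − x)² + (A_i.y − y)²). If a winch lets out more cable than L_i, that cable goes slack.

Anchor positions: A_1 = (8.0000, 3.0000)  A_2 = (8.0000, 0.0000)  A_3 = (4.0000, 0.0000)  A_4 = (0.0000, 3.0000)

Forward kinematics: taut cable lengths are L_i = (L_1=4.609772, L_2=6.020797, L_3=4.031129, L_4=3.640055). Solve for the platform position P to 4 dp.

circle eqns → linear via eq_j − eq_1; set q_j = A_j·A_j − L_j²
q_1 = 64.0000+9.0000−21.2500 = 51.7500
0.0000·x + 6.0000·y = q_1−q_2 = 24.0000
8.0000·x + 6.0000·y = q_1−q_3 = 52.0000
16.0000·x + 0.0000·y = q_1−q_4 = 56.0000
solve first two rows → x=3.5000, y=4.0000
check cable 4: ‖A_4−P‖² = 13.2500 ≈ L_4² = 13.2500 ✓

(3.5000, 4.0000)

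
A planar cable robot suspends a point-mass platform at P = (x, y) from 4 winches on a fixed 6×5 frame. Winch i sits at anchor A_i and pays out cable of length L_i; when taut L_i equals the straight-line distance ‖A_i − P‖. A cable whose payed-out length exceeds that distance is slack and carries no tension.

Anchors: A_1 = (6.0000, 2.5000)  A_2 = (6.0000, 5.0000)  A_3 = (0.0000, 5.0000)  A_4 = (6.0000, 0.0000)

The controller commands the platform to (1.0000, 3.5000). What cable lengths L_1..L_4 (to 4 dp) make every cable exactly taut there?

L_1 = √((6.0000−1.0000)² + (2.5000−3.5000)²) = 5.0990
L_2 = √((6.0000−1.0000)² + (5.0000−3.5000)²) = 5.2202
L_3 = √((0.0000−1.0000)² + (5.0000−3.5000)²) = 1.8028
L_4 = √((6.0000−1.0000)² + (0.0000−3.5000)²) = 6.1033

(5.0990, 5.2202, 1.8028, 6.1033)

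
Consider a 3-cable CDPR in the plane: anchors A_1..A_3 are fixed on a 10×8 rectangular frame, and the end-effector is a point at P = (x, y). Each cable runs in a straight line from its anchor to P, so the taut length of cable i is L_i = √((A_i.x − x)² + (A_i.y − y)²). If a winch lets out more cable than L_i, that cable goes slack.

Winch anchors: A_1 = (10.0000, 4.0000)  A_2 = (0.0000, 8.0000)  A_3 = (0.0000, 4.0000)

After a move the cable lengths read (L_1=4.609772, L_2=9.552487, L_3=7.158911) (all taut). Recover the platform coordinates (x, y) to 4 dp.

each cable: (A_i−P)·(A_i−P) = L_i²; let c_i = ‖A_i‖²−L_i²
c_1 = 100.0000+16.0000−21.2500 = 94.7500
row 1: 20.0000x − 8.0000y = 122.0000  (c_2=-27.2500)
row 2: 20.0000x + 0.0000y = 130.0000  (c_3=-35.2500)
Cramer on rows 1–2 → x = 6.5000, y = 1.0000

(6.5000, 1.0000)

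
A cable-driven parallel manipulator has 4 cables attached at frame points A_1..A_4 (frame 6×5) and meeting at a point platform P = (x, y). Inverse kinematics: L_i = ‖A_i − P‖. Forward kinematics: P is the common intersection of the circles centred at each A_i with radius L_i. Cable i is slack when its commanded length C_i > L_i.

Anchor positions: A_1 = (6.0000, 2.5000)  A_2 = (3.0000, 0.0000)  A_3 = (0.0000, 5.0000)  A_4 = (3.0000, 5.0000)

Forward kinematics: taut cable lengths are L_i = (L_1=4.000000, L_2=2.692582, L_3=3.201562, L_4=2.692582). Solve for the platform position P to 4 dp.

each cable: (A_i−P)·(A_i−P) = L_i²; let c_i = ‖A_i‖²−L_i²
c_1 = 36.0000+6.2500−16.0000 = 26.2500
row 1: 6.0000x + 5.0000y = 24.5000  (c_2=1.7500)
row 2: 12.0000x − 5.0000y = 11.5000  (c_3=14.7500)
row 3: 6.0000x − 5.0000y = -0.5000  (c_4=26.7500)
Cramer on rows 1–2 → x = 2.0000, y = 2.5000
check cable 4: ‖A_4−P‖² = 7.2500 ≈ L_4² = 7.2500 ✓

(2.0000, 2.5000)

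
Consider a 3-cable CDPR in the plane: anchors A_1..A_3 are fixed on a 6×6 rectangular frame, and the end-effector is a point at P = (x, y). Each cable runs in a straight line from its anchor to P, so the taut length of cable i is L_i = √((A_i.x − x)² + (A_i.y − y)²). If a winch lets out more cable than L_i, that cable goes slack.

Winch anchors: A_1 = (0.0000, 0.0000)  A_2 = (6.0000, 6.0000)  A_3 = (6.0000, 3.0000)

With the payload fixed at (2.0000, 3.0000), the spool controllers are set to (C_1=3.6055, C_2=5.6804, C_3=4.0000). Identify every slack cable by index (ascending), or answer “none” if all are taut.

i=1: geometric 3.6056 vs commanded 3.6055 ⇒ taut
i=2: geometric 5.0000 vs commanded 5.6804 ⇒ slack
i=3: geometric 4.0000 vs commanded 4.0000 ⇒ taut

2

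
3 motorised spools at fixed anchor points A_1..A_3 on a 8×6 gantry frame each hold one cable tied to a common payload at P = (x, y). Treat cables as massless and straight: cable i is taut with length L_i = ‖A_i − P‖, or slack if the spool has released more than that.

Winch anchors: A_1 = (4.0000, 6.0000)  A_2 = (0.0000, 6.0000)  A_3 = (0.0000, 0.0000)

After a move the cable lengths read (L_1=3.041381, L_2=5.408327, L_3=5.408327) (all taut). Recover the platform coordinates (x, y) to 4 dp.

expand ‖A_i−P‖²=L_i² and subtract eq 1 (q_i ≔ ‖A_i‖²−L_i²)
q_1 = 16.0000+36.0000−9.2500 = 42.7500
eq1−eq2 → [8.0000  0.0000]·P = 36.0000
eq1−eq3 → [8.0000  12.0000]·P = 72.0000
2×2 solve → P = (4.5000, 3.0000)

(4.5000, 3.0000)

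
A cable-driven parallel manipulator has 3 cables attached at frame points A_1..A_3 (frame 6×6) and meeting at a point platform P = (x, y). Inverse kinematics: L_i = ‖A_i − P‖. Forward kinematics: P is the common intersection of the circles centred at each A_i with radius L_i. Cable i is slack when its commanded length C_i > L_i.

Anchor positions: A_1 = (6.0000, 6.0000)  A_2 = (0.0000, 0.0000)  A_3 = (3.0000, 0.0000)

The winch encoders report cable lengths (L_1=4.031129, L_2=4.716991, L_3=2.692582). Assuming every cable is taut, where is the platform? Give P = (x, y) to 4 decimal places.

(4.0000, 2.5000)

each cable: (A_i−P)·(A_i−P) = L_i²; let q_i = ‖A_i‖²−L_i²
q_1 = 36.0000+36.0000−16.2500 = 55.7500
row 1: 12.0000x + 12.0000y = 78.0000  (q_2=-22.2500)
row 2: 6.0000x + 12.0000y = 54.0000  (q_3=1.7500)
Cramer on rows 1–2 → x = 4.0000, y = 2.5000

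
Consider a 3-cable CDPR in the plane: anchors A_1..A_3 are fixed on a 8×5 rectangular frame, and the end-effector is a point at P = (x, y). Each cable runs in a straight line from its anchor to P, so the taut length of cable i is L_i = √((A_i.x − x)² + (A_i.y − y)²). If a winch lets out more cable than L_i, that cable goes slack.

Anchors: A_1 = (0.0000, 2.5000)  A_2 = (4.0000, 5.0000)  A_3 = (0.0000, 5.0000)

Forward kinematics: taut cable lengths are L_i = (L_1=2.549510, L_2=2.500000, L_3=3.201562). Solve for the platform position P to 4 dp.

(2.5000, 3.0000)

each cable: (A_i−P)·(A_i−P) = L_i²; let k_i = ‖A_i‖²−L_i²
k_1 = 0.0000+6.2500−6.5000 = -0.2500
row 1: -8.0000x − 5.0000y = -35.0000  (k_2=34.7500)
row 2: 0.0000x − 5.0000y = -15.0000  (k_3=14.7500)
Cramer on rows 1–2 → x = 2.5000, y = 3.0000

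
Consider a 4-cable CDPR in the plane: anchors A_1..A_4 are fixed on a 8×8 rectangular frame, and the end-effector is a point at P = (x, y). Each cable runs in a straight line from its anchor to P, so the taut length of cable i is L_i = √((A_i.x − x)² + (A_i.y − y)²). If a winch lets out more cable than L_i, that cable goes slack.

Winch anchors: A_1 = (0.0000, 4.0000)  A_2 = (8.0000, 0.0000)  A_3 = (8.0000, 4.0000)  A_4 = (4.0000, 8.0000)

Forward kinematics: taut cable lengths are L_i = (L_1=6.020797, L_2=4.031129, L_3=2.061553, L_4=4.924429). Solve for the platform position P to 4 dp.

(6.0000, 3.5000)

each cable: (A_i−P)·(A_i−P) = L_i²; let q_i = ‖A_i‖²−L_i²
q_1 = 0.0000+16.0000−36.2500 = -20.2500
row 1: -16.0000x + 8.0000y = -68.0000  (q_2=47.7500)
row 2: -16.0000x + 0.0000y = -96.0000  (q_3=75.7500)
row 3: -8.0000x − 8.0000y = -76.0000  (q_4=55.7500)
Cramer on rows 1–2 → x = 6.0000, y = 3.5000
check cable 4: ‖A_4−P‖² = 24.2500 ≈ L_4² = 24.2500 ✓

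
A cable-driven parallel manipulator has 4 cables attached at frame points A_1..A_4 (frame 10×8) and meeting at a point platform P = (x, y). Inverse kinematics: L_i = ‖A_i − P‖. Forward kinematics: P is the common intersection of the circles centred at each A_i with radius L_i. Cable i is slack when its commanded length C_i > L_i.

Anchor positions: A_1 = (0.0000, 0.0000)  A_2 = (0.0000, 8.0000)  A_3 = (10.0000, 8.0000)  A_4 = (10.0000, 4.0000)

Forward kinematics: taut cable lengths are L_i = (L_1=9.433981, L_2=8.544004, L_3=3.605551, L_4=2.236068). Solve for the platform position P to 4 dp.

each cable: (A_i−P)·(A_i−P) = L_i²; let q_i = ‖A_i‖²−L_i²
q_1 = 0.0000+0.0000−89.0000 = -89.0000
row 1: 0.0000x − 16.0000y = -80.0000  (q_2=-9.0000)
row 2: -20.0000x − 16.0000y = -240.0000  (q_3=151.0000)
row 3: -20.0000x − 8.0000y = -200.0000  (q_4=111.0000)
Cramer on rows 1–2 → x = 8.0000, y = 5.0000
check cable 4: ‖A_4−P‖² = 5.0000 ≈ L_4² = 5.0000 ✓

(8.0000, 5.0000)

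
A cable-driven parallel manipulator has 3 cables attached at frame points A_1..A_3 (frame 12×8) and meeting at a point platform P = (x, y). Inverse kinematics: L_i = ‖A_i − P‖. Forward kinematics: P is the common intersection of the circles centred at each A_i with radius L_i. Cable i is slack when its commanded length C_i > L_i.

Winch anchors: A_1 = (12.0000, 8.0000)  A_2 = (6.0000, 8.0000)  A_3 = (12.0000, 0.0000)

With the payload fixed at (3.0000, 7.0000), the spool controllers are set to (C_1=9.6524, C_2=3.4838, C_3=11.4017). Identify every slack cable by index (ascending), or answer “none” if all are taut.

1, 2

cable 1: L_1 = ‖A_1−P‖ = 9.0554;  C_1 = 9.6524 → slack
cable 2: L_2 = ‖A_2−P‖ = 3.1623;  C_2 = 3.4838 → slack
cable 3: L_3 = ‖A_3−P‖ = 11.4018;  C_3 = 11.4017 → taut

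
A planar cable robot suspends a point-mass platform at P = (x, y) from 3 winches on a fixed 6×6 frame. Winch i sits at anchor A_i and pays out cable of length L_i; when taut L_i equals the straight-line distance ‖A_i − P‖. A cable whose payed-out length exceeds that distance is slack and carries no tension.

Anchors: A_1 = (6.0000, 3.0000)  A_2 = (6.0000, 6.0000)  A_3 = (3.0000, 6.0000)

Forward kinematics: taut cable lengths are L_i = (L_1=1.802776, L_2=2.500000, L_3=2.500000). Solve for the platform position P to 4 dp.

(4.5000, 4.0000)

each cable: (A_i−P)·(A_i−P) = L_i²; let c_i = ‖A_i‖²−L_i²
c_1 = 36.0000+9.0000−3.2500 = 41.7500
row 1: 0.0000x − 6.0000y = -24.0000  (c_2=65.7500)
row 2: 6.0000x − 6.0000y = 3.0000  (c_3=38.7500)
Cramer on rows 1–2 → x = 4.5000, y = 4.0000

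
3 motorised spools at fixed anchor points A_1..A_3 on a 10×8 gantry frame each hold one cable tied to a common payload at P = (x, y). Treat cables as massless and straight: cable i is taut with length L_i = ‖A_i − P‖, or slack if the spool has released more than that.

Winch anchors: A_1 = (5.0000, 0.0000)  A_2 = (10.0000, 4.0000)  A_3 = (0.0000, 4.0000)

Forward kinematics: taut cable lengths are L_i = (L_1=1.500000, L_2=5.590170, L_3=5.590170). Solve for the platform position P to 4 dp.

expand ‖A_i−P‖²=L_i² and subtract eq 1 (k_i ≔ ‖A_i‖²−L_i²)
k_1 = 25.0000+0.0000−2.2500 = 22.7500
eq1−eq2 → [-10.0000  -8.0000]·P = -62.0000
eq1−eq3 → [10.0000  -8.0000]·P = 38.0000
2×2 solve → P = (5.0000, 1.5000)

(5.0000, 1.5000)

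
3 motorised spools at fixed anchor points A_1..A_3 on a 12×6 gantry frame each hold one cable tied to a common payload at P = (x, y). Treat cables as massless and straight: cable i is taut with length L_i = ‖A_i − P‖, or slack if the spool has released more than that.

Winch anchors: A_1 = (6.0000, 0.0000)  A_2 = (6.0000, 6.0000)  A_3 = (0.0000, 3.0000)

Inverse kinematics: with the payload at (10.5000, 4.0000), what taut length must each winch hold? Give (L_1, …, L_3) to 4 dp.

L_1: Δ = A_1−P = (-4.5000, -4.0000) → ‖Δ‖ = √36.2500 = 6.0208
L_2: Δ = A_2−P = (-4.5000, 2.0000) → ‖Δ‖ = √24.2500 = 4.9244
L_3: Δ = A_3−P = (-10.5000, -1.0000) → ‖Δ‖ = √111.2500 = 10.5475

(6.0208, 4.9244, 10.5475)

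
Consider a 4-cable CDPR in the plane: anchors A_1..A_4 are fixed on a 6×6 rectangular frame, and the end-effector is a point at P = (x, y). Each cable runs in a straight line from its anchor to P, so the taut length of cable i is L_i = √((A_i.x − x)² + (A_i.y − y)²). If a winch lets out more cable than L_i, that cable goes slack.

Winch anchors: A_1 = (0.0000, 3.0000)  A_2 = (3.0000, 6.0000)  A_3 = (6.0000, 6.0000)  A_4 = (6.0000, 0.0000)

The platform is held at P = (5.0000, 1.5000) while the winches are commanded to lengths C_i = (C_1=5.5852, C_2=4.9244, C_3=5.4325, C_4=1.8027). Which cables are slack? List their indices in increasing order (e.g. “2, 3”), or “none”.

1, 3

cable 1: √((-5.0000)²+(1.5000)²)=5.2202, C_1=5.5852: slack
cable 2: √((-2.0000)²+(4.5000)²)=4.9244, C_2=4.9244: taut
cable 3: √((1.0000)²+(4.5000)²)=4.6098, C_3=5.4325: slack
cable 4: √((1.0000)²+(-1.5000)²)=1.8028, C_4=1.8027: taut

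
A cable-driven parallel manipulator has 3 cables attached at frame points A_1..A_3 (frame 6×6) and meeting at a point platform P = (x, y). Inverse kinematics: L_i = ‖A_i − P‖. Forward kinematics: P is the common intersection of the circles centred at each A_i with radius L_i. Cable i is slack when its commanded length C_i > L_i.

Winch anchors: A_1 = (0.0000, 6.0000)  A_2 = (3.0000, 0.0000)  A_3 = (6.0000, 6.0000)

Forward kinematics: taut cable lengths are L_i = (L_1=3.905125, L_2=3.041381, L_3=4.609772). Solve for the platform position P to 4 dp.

(2.5000, 3.0000)

expand ‖A_i−P‖²=L_i² and subtract eq 1 (c_i ≔ ‖A_i‖²−L_i²)
c_1 = 0.0000+36.0000−15.2500 = 20.7500
eq1−eq2 → [-6.0000  12.0000]·P = 21.0000
eq1−eq3 → [-12.0000  0.0000]·P = -30.0000
2×2 solve → P = (2.5000, 3.0000)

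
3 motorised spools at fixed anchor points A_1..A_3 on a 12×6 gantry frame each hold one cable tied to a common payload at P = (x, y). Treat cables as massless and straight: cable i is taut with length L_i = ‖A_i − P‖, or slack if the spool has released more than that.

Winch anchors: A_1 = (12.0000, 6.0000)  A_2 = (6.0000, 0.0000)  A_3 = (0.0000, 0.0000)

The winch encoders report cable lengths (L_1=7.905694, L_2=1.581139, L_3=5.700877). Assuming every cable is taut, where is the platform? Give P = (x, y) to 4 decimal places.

expand ‖A_i−P‖²=L_i² and subtract eq 1 (k_i ≔ ‖A_i‖²−L_i²)
k_1 = 144.0000+36.0000−62.5000 = 117.5000
eq1−eq2 → [12.0000  12.0000]·P = 84.0000
eq1−eq3 → [24.0000  12.0000]·P = 150.0000
2×2 solve → P = (5.5000, 1.5000)

(5.5000, 1.5000)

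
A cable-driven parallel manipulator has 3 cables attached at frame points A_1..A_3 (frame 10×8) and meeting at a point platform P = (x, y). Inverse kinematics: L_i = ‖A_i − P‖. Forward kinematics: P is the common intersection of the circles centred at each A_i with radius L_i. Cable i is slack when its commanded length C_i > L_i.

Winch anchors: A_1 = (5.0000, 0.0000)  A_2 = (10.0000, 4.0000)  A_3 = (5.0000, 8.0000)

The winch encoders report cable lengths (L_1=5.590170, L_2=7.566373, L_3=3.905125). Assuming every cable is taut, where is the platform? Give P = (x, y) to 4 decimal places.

(2.5000, 5.0000)

each cable: (A_i−P)·(A_i−P) = L_i²; let q_i = ‖A_i‖²−L_i²
q_1 = 25.0000+0.0000−31.2500 = -6.2500
row 1: -10.0000x − 8.0000y = -65.0000  (q_2=58.7500)
row 2: 0.0000x − 16.0000y = -80.0000  (q_3=73.7500)
Cramer on rows 1–2 → x = 2.5000, y = 5.0000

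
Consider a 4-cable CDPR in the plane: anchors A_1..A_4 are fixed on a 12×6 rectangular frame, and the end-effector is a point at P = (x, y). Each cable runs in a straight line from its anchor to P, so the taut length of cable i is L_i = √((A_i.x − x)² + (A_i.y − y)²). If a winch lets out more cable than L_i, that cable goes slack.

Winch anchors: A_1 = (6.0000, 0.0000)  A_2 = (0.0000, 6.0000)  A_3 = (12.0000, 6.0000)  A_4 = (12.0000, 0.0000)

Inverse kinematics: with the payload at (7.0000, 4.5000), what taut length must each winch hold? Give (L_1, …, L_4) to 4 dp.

(4.6098, 7.1589, 5.2202, 6.7268)

L_1: Δ = A_1−P = (-1.0000, -4.5000) → ‖Δ‖ = √21.2500 = 4.6098
L_2: Δ = A_2−P = (-7.0000, 1.5000) → ‖Δ‖ = √51.2500 = 7.1589
L_3: Δ = A_3−P = (5.0000, 1.5000) → ‖Δ‖ = √27.2500 = 5.2202
L_4: Δ = A_4−P = (5.0000, -4.5000) → ‖Δ‖ = √45.2500 = 6.7268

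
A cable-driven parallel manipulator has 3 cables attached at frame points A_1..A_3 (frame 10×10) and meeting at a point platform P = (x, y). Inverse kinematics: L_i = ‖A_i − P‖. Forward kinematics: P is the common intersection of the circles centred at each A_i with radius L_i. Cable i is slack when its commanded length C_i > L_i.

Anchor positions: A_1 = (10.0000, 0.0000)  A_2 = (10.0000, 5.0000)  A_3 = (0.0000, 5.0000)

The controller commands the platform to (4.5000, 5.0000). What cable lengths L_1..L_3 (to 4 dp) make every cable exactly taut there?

(7.4330, 5.5000, 4.5000)

L_1: Δ = A_1−P = (5.5000, -5.0000) → ‖Δ‖ = √55.2500 = 7.4330
L_2: Δ = A_2−P = (5.5000, 0.0000) → ‖Δ‖ = √30.2500 = 5.5000
L_3: Δ = A_3−P = (-4.5000, 0.0000) → ‖Δ‖ = √20.2500 = 4.5000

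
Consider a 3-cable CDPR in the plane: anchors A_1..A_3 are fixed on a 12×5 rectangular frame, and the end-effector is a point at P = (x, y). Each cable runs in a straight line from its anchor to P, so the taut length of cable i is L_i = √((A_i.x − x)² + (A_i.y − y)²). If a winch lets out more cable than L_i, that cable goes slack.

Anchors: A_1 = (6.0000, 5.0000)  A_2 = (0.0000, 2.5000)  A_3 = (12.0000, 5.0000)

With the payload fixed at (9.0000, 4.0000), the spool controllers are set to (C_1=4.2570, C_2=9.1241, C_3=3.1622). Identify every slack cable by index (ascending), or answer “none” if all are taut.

i=1: geometric 3.1623 vs commanded 4.2570 ⇒ slack
i=2: geometric 9.1241 vs commanded 9.1241 ⇒ taut
i=3: geometric 3.1623 vs commanded 3.1622 ⇒ taut

1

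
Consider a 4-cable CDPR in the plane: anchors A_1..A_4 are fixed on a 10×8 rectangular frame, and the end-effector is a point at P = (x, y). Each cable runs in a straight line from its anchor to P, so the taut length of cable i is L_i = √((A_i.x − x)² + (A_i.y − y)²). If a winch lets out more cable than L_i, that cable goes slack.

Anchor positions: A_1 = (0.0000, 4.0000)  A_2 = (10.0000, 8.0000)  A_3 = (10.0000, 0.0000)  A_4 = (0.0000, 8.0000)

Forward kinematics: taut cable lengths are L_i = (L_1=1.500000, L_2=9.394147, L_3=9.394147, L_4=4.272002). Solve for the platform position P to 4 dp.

circle eqns → linear via eq_j − eq_1; set c_j = A_j·A_j − L_j²
c_1 = 0.0000+16.0000−2.2500 = 13.7500
-20.0000·x − 8.0000·y = c_1−c_2 = -62.0000
-20.0000·x + 8.0000·y = c_1−c_3 = 2.0000
0.0000·x − 8.0000·y = c_1−c_4 = -32.0000
solve first two rows → x=1.5000, y=4.0000
check cable 4: ‖A_4−P‖² = 18.2500 ≈ L_4² = 18.2500 ✓

(1.5000, 4.0000)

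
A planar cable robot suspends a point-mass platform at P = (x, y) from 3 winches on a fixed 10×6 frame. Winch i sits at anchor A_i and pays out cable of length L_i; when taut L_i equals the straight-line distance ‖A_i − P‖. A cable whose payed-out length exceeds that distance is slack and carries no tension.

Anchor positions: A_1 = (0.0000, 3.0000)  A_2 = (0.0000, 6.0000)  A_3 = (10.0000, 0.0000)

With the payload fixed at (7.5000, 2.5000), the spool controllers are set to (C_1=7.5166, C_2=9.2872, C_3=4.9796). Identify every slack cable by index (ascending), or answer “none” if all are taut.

2, 3

cable 1: √((-7.5000)²+(0.5000)²)=7.5166, C_1=7.5166: taut
cable 2: √((-7.5000)²+(3.5000)²)=8.2765, C_2=9.2872: slack
cable 3: √((2.5000)²+(-2.5000)²)=3.5355, C_3=4.9796: slack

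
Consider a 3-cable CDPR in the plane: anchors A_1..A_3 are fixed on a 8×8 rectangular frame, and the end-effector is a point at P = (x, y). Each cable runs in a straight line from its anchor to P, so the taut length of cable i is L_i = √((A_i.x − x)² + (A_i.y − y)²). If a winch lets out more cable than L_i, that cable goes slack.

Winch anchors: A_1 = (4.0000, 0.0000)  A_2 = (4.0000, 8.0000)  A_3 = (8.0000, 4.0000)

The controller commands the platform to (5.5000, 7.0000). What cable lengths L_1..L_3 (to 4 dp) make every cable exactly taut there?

(7.1589, 1.8028, 3.9051)

L_1: Δ = A_1−P = (-1.5000, -7.0000) → ‖Δ‖ = √51.2500 = 7.1589
L_2: Δ = A_2−P = (-1.5000, 1.0000) → ‖Δ‖ = √3.2500 = 1.8028
L_3: Δ = A_3−P = (2.5000, -3.0000) → ‖Δ‖ = √15.2500 = 3.9051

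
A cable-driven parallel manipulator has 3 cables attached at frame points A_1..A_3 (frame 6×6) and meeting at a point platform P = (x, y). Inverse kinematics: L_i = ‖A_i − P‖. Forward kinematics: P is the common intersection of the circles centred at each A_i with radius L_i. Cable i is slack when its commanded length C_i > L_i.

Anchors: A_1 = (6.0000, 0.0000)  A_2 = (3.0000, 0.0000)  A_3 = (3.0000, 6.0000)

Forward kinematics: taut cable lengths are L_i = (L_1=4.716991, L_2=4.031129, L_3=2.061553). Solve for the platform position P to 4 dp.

each cable: (A_i−P)·(A_i−P) = L_i²; let k_i = ‖A_i‖²−L_i²
k_1 = 36.0000+0.0000−22.2500 = 13.7500
row 1: 6.0000x + 0.0000y = 21.0000  (k_2=-7.2500)
row 2: 6.0000x − 12.0000y = -27.0000  (k_3=40.7500)
Cramer on rows 1–2 → x = 3.5000, y = 4.0000

(3.5000, 4.0000)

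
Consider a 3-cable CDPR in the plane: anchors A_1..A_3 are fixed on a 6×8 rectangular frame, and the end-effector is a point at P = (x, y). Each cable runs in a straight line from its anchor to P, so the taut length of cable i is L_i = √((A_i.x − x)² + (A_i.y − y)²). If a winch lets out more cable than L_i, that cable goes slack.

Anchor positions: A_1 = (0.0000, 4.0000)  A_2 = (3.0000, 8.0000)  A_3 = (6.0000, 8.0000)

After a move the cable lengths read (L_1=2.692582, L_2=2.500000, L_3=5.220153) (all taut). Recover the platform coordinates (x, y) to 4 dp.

(1.0000, 6.5000)

circle eqns → linear via eq_j − eq_1; set q_j = A_j·A_j − L_j²
q_1 = 0.0000+16.0000−7.2500 = 8.7500
-6.0000·x − 8.0000·y = q_1−q_2 = -58.0000
-12.0000·x − 8.0000·y = q_1−q_3 = -64.0000
solve first two rows → x=1.0000, y=6.5000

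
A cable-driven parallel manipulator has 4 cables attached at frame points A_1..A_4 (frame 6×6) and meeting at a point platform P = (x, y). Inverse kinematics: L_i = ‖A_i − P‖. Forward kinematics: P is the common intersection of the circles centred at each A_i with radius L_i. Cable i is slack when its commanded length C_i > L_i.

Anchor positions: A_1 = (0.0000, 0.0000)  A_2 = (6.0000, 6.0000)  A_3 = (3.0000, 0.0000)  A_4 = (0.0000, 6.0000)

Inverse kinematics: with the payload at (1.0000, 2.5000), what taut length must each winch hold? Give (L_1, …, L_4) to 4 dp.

(2.6926, 6.1033, 3.2016, 3.6401)

L_1 = √((0.0000−1.0000)² + (0.0000−2.5000)²) = 2.6926
L_2 = √((6.0000−1.0000)² + (6.0000−2.5000)²) = 6.1033
L_3 = √((3.0000−1.0000)² + (0.0000−2.5000)²) = 3.2016
L_4 = √((0.0000−1.0000)² + (6.0000−2.5000)²) = 3.6401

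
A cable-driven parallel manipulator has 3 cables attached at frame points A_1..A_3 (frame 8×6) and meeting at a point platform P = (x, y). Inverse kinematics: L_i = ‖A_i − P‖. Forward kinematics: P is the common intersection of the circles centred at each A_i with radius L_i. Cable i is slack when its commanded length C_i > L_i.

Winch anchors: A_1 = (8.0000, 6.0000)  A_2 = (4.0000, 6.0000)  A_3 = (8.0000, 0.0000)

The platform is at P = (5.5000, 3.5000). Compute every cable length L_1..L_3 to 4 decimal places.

L_1: Δ = A_1−P = (2.5000, 2.5000) → ‖Δ‖ = √12.5000 = 3.5355
L_2: Δ = A_2−P = (-1.5000, 2.5000) → ‖Δ‖ = √8.5000 = 2.9155
L_3: Δ = A_3−P = (2.5000, -3.5000) → ‖Δ‖ = √18.5000 = 4.3012

(3.5355, 2.9155, 4.3012)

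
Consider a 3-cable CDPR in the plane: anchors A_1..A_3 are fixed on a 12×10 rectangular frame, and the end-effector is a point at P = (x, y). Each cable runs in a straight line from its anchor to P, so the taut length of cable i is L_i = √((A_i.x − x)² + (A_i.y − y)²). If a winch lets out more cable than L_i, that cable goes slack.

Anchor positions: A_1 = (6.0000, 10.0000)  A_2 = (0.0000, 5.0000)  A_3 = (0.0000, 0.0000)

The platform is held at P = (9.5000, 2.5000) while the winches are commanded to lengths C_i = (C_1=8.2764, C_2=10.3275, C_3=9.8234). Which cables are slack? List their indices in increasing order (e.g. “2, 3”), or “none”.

2

i=1: geometric 8.2765 vs commanded 8.2764 ⇒ taut
i=2: geometric 9.8234 vs commanded 10.3275 ⇒ slack
i=3: geometric 9.8234 vs commanded 9.8234 ⇒ taut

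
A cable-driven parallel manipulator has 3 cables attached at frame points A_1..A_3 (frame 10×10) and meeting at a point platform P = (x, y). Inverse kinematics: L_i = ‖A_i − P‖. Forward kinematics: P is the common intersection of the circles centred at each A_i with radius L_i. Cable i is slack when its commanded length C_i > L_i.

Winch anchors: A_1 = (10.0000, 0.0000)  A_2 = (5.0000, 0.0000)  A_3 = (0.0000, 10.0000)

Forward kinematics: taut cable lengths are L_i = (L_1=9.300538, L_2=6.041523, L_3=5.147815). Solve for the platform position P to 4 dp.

each cable: (A_i−P)·(A_i−P) = L_i²; let c_i = ‖A_i‖²−L_i²
c_1 = 100.0000+0.0000−86.5000 = 13.5000
row 1: 10.0000x + 0.0000y = 25.0000  (c_2=-11.5000)
row 2: 20.0000x − 20.0000y = -60.0000  (c_3=73.5000)
Cramer on rows 1–2 → x = 2.5000, y = 5.5000

(2.5000, 5.5000)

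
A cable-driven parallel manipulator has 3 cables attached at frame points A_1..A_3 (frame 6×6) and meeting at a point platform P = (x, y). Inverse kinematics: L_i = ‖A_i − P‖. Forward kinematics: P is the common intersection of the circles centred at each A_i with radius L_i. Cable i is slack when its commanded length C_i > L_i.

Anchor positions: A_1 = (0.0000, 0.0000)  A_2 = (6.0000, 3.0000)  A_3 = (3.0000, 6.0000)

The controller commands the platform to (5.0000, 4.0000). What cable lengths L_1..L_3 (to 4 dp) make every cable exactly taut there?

L_1 = √((0.0000−5.0000)² + (0.0000−4.0000)²) = 6.4031
L_2 = √((6.0000−5.0000)² + (3.0000−4.0000)²) = 1.4142
L_3 = √((3.0000−5.0000)² + (6.0000−4.0000)²) = 2.8284

(6.4031, 1.4142, 2.8284)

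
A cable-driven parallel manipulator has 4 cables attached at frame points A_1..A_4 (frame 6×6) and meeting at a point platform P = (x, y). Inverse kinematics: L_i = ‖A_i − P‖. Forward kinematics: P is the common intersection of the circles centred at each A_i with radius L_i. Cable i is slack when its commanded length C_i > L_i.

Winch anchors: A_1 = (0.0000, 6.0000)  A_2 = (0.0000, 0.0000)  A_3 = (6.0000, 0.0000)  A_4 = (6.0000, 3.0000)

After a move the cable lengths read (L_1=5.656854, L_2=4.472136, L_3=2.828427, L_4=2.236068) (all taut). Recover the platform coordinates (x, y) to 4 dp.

(4.0000, 2.0000)

expand ‖A_i−P‖²=L_i² and subtract eq 1 (q_i ≔ ‖A_i‖²−L_i²)
q_1 = 0.0000+36.0000−32.0000 = 4.0000
eq1−eq2 → [0.0000  12.0000]·P = 24.0000
eq1−eq3 → [-12.0000  12.0000]·P = -24.0000
eq1−eq4 → [-12.0000  6.0000]·P = -36.0000
2×2 solve → P = (4.0000, 2.0000)
check cable 4: ‖A_4−P‖² = 5.0000 ≈ L_4² = 5.0000 ✓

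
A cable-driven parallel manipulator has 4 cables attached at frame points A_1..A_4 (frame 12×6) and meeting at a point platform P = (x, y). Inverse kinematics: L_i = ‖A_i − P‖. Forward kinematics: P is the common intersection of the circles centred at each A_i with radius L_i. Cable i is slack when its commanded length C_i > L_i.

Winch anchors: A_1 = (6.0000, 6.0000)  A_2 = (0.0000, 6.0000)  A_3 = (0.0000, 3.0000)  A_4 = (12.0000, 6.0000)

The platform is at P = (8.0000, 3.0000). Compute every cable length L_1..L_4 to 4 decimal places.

cable 1: Δx=-2.0000, Δy=3.0000; L_1 = √(Δx²+Δy²) = 3.6056
cable 2: Δx=-8.0000, Δy=3.0000; L_2 = √(Δx²+Δy²) = 8.5440
cable 3: Δx=-8.0000, Δy=0.0000; L_3 = √(Δx²+Δy²) = 8.0000
cable 4: Δx=4.0000, Δy=3.0000; L_4 = √(Δx²+Δy²) = 5.0000

(3.6056, 8.5440, 8.0000, 5.0000)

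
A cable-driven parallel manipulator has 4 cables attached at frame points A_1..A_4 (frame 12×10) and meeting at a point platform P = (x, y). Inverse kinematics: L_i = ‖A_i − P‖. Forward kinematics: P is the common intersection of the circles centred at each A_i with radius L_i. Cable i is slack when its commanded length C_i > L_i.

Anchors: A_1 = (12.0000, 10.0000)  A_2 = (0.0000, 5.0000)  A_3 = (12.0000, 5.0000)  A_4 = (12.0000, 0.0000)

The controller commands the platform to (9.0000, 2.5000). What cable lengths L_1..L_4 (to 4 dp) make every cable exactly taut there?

L_1 = √((12.0000−9.0000)² + (10.0000−2.5000)²) = 8.0777
L_2 = √((0.0000−9.0000)² + (5.0000−2.5000)²) = 9.3408
L_3 = √((12.0000−9.0000)² + (5.0000−2.5000)²) = 3.9051
L_4 = √((12.0000−9.0000)² + (0.0000−2.5000)²) = 3.9051

(8.0777, 9.3408, 3.9051, 3.9051)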